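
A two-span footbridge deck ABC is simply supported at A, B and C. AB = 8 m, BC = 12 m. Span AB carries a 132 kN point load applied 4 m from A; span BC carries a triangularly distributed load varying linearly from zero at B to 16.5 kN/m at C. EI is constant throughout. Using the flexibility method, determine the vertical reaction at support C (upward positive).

R_C = 52.47 kN

Take M_B as the redundant. Released structure: two simple spans AB and BC with a hinge at B.
Discontinuity in slope at B on the released structure — sum the simple-span end rotations:
  span AB: point load 132 at a = 4: Pab(L + a)/(6LEI) = 528/EI
  span BC: triangular load, peak 16.5: 7w₀L³/(360EI) = 554.4/EI
  relative rotation θ_0 = (528 + 554.4)/EI = 1082/EI
A unit hogging moment at B produces rotation L₁/(3EI) + L₂/(3EI) = 6.667/EI.
Slope continuity at B: θ_0 = M_B·6.667/EI, so M_B = 1082/6.667 = 162.4 kN·m (hogging).
Span BC, ΣM about C: R_B^{BC}·12 = 396 + 162.4, so R_B^{BC} = 46.53 kN and R_C = 99 − 46.53 = 52.47 kN.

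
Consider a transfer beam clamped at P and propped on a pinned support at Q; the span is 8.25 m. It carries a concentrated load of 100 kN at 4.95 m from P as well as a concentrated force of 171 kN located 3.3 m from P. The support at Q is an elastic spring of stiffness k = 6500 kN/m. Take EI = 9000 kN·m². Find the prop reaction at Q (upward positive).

R_Q = 78.19 kN

Take the reaction at Q as the redundant and release it; the primary structure is a cantilever fixed at P.
Free-end deflection of the primary structure under the applied loading (downward +):
  point load 100 at a = 4.95: Pa²(3L − a)/(6EI) = 8086/EI
  point load 171 at a = 3.3: Pa²(3L − a)/(6EI) = 6657/EI
  δ_0 = 14743/EI
Flexibility coefficient — unit upward force at Q: δ_{QQ} = L³/(3EI) = 187.2/EI.
With EI = 9000 kN·m²: δ_0 = 1.6381 m and δ_{QQ} = 0.020797 m/kN.
Compatibility — the spring shortens by R_Q/k under the reaction it provides: δ_0 − R_Q·δ_{QQ} = R_Q/k. With 1/k = 0.000154 m/kN, R_Q = δ_0 / (δ_{QQ} + 1/k) = 1.6381 / (0.020797 + 0.000154) = 78.19 kN.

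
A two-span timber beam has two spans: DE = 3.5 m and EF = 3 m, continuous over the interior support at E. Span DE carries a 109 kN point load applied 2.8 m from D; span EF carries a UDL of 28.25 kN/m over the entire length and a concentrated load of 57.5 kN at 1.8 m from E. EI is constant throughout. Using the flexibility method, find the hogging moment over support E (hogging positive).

Insert a hinge at E; M_E is the redundant, and each span becomes simply supported.
Discontinuity in slope at E on the released structure — sum the simple-span end rotations:
  span DE: point load 109 at a = 2.8: Pab(L + a)/(6LEI) = 64.09/EI
  span EF: UDL 28.25: wL³/(24EI) = 31.78/EI
  span EF: point load 57.5 at a = 1.8: Pab(L + b)/(6LEI) = 28.98/EI
  relative rotation θ_0 = (64.09 + 60.76)/EI = 124.9/EI
A unit hogging moment at E produces rotation L₁/(3EI) + L₂/(3EI) = 2.167/EI.
Slope continuity at E: θ_0 = M_E·2.167/EI, so M_E = 124.9/2.167 = 57.62 kN·m (hogging).

M_E = 57.62 kN·m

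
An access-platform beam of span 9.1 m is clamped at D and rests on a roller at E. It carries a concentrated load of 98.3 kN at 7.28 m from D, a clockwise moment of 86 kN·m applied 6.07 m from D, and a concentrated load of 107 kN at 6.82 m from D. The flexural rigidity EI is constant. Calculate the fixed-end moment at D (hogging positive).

Choose R_E as the redundant. The primary structure is the cantilever fixed at D.
Downward deflection at the released point E due to the loads:
  point load 98.3 at a = 7.28: Pa²(3L − a)/(6EI) = 17383/EI
  clockwise couple 86 at a = 6.07: M₀a(2L − a)/(2EI) = 3166/EI
  point load 107 at a = 6.82: Pa²(3L − a)/(6EI) = 16988/EI
  δ_0 = 37537/EI
Flexibility coefficient — unit upward force at E: δ_{EE} = L³/(3EI) = 251.2/EI.
Compatibility at E: δ_0 − R_E·δ_{EE} = 0, so R_E = 37537/251.2 = 149.4 kN.
Moment equilibrium about D: M_D = Σ(load moments about D) − R_E·L = 1531 − 149.4×9.1 = 171.5 kN·m.

M_D = 171.5 kN·m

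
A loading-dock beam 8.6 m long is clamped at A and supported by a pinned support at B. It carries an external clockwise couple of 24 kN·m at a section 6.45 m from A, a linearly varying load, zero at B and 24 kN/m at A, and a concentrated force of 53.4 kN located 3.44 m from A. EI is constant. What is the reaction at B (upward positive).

Choose R_B as the redundant. The primary structure is the cantilever fixed at A.
Deflection at B on the released cantilever, summing each load's contribution:
  clockwise couple 24 at a = 6.45: M₀a(2L − a)/(2EI) = 832/EI
  triangular load, peak 24 at the fixed end: w₀L⁴/(30EI) = 4376/EI
  point load 53.4 at a = 3.44: Pa²(3L − a)/(6EI) = 2355/EI
  δ_0 = 7563/EI
Tip deflection under a unit load at B: L³/(3EI) = 212/EI.
Compatibility at B: δ_0 − R_B·δ_{BB} = 0, so R_B = 7563/212 = 35.67 kN.

R_B = 35.67 kN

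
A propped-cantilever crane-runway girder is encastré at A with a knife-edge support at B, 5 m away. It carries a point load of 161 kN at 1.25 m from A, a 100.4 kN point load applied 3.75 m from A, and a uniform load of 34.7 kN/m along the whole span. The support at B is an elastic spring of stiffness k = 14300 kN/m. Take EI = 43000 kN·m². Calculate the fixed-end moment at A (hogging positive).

M_A = 347.3 kN·m

Remove the prop at B; the released (primary) structure is a cantilever built in at A.
Downward deflection at the released point B due to the loads:
  point load 161 at a = 1.25: Pa²(3L − a)/(6EI) = 576.5/EI
  point load 100.4 at a = 3.75: Pa²(3L − a)/(6EI) = 2647/EI
  UDL 34.7: wL⁴/(8EI) = 2711/EI
  δ_0 = 5935/EI
Flexibility coefficient — unit upward force at B: δ_{BB} = L³/(3EI) = 41.67/EI.
With EI = 43000 kN·m²: δ_0 = 0.13802 m and δ_{BB} = 0.000969 m/kN.
Compatibility — the spring shortens by R_B/k under the reaction it provides: δ_0 − R_B·δ_{BB} = R_B/k. With 1/k = 0.00007 m/kN, R_B = δ_0 / (δ_{BB} + 1/k) = 0.13802 / (0.000969 + 0.00007) = 132.8 kN.
Moment equilibrium about A: M_A = Σ(load moments about A) − R_B·L = 1012 − 132.8×5 = 347.3 kN·m.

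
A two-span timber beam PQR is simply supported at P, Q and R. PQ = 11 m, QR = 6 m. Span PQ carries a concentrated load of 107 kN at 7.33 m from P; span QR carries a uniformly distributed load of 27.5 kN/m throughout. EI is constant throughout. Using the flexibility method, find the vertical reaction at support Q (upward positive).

Take M_Q as the redundant. Released structure: two simple spans PQ and QR with a hinge at Q.
Rotations at Q on the released spans (each span's end-slope, ×1/EI):
  span PQ: point load 107 at a = 7.33: Pab(L + a)/(6LEI) = 799.4/EI
  span QR: UDL 27.5: wL³/(24EI) = 247.5/EI
  relative rotation θ_0 = (799.4 + 247.5)/EI = 1047/EI
A unit hogging moment at Q produces rotation L₁/(3EI) + L₂/(3EI) = 5.667/EI.
Slope continuity at Q: θ_0 = M_Q·5.667/EI, so M_Q = 1047/5.667 = 184.7 kN·m (hogging).
Span PQ, ΣM about P with M_Q applied at Q: R_Q^{PQ}·11 = 784.3 + 184.7, so R_Q^{PQ} = 88.1 kN and R_P = 107 − 88.1 = 18.9 kN.
Span QR, ΣM about R: R_Q^{QR}·6 = 495 + 184.7, so R_Q^{QR} = 113.3 kN and R_R = 165 − 113.3 = 51.71 kN.
R_Q = 88.1 + 113.3 = 201.4 kN.

R_Q = 201.4 kN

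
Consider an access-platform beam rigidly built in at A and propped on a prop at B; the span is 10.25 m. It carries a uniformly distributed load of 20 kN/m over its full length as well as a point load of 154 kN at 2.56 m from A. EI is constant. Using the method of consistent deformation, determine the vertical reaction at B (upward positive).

R_B = 90.08 kN

Take the reaction at B as the redundant and release it; the primary structure is a cantilever fixed at A.
Primary-structure tip deflection at B by superposition:
  UDL 20: wL⁴/(8EI) = 27595/EI
  point load 154 at a = 2.56: Pa²(3L − a)/(6EI) = 4742/EI
  δ_0 = 32337/EI
Flexibility coefficient — unit upward force at B: δ_{BB} = L³/(3EI) = 359/EI.
The prop prevents deflection at B: R_B = δ_0/δ_{BB} = 32337/359 = 90.08 kN.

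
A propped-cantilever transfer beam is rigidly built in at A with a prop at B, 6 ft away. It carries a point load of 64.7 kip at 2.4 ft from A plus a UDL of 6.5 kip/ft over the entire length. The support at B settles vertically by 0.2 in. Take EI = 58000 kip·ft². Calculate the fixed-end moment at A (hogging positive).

Release the roller at B. Primary structure: cantilever fixed at A.
Downward deflection at the released point B due to the loads:
  point load 64.7 at a = 2.4: Pa²(3L − a)/(6EI) = 968.9/EI
  UDL 6.5: wL⁴/(8EI) = 1053/EI
  δ_0 = 2022/EI
Tip deflection under a unit load at B: L³/(3EI) = 72/EI.
With EI = 58000 kip·ft²: δ_0 = 0.034861 ft and δ_{BB} = 0.001241 ft/kip.
Compatibility — the beam at B must follow the support down by 0.01667 ft: δ_0 − R_B·δ_{BB} = 0.01667, so R_B = (0.034861 − 0.01667)/0.001241 = 14.66 kip.
Moment equilibrium about A: M_A = Σ(load moments about A) − R_B·L = 272.3 − 14.66×6 = 184.3 kip·ft.

M_A = 184.3 kip·ft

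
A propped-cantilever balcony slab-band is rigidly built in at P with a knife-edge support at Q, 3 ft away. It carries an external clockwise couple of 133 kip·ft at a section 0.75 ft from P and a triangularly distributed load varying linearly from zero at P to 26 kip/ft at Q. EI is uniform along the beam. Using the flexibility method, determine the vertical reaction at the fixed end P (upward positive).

R_P = -11.54 kip

Take the reaction at Q as the redundant and release it; the primary structure is a cantilever fixed at P.
Primary-structure tip deflection at Q by superposition:
  clockwise couple 133 at a = 0.75: M₀a(2L − a)/(2EI) = 261.8/EI
  triangular load, peak 26 at the free end: 11w₀L⁴/(120EI) = 193.1/EI
  δ_0 = 454.9/EI
Flexibility coefficient — unit upward force at Q: δ_{QQ} = L³/(3EI) = 9/EI.
Compatibility at Q: δ_0 − R_Q·δ_{QQ} = 0, so R_Q = 454.9/9 = 50.54 kip.
Vertical equilibrium: R_P = ΣP − R_Q = 39 − 50.54 = -11.54 kip.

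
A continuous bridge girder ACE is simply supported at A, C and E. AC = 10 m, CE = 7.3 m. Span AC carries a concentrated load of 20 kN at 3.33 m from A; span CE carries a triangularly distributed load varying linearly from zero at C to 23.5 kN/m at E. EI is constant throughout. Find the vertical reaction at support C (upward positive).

Insert a hinge at C; M_C is the redundant, and each span becomes simply supported.
Rotations at C on the released spans (each span's end-slope, ×1/EI):
  span AC: point load 20 at a = 3.33: Pab(L + a)/(6LEI) = 98.69/EI
  span CE: triangular load, peak 23.5: 7w₀L³/(360EI) = 177.8/EI
  relative rotation θ_0 = (98.69 + 177.8)/EI = 276.5/EI
A unit hogging moment at C produces rotation L₁/(3EI) + L₂/(3EI) = 5.767/EI.
Compatibility: M_C·(L₁+L₂)/(3EI) = θ_0, giving M_C = 47.94 kN·m (hogging).
Span AC, ΣM about A with M_C applied at C: R_C^{AC}·10 = 66.6 + 47.94, so R_C^{AC} = 11.45 kN and R_A = 20 − 11.45 = 8.546 kN.
Span CE, ΣM about E: R_C^{CE}·7.3 = 208.7 + 47.94, so R_C^{CE} = 35.16 kN and R_E = 85.78 − 35.16 = 50.62 kN.
R_C = 11.45 + 35.16 = 46.61 kN.

R_C = 46.61 kN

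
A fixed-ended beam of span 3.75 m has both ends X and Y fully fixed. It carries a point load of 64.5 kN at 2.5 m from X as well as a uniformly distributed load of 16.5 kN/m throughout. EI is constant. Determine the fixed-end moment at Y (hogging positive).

M_Y = 55.17 kN·m

Take the two fixed-end moments M_X, M_Y as redundants; the released structure is the simple span XY.
Simple-span end rotations at X and Y under the given loads:
  at X: point load 64.5 at a = 2.5: Pab(L + b)/(6LEI) = 44.79/EI
  at Y: point load 64.5 at a = 2.5: Pab(L + a)/(6LEI) = 55.99/EI
  at X: UDL 16.5: wL³/(24EI) = 36.25/EI
  at Y: UDL 16.5: wL³/(24EI) = 36.25/EI
  θ_X0 = 81.05/EI,  θ_Y0 = 92.24/EI
Flexibility coefficients: a unit moment at one end gives L/(3EI) there and L/(6EI) at the far end, so f₁₁ = f₂₂ = 1.25/EI and f₁₂ = f₂₁ = 0.625/EI.
Compatibility — zero rotation at each built-in end:
  1.25 M_X + 0.625 M_Y = 81.05
  0.625 M_X + 1.25 M_Y = 92.24
Solving the pair gives M_X = 37.25 kN·m and M_Y = 55.17 kN·m (hogging).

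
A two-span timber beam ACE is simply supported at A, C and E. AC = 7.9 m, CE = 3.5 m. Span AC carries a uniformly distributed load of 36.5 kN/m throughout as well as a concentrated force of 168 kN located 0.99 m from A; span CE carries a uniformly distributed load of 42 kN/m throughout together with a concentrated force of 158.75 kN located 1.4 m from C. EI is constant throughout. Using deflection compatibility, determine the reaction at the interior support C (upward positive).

Release continuity at C by inserting a hinge; the redundant is the internal moment M_C. The primary structure is two simply-supported spans AC and CE.
Discontinuity in slope at C on the released structure — sum the simple-span end rotations:
  span AC: UDL 36.5: wL³/(24EI) = 749.8/EI
  span AC: point load 168 at a = 0.99: Pab(L + a)/(6LEI) = 215.5/EI
  span CE: UDL 42: wL³/(24EI) = 75.03/EI
  span CE: point load 158.75 at a = 1.4: Pab(L + b)/(6LEI) = 124.5/EI
  relative rotation θ_0 = (965.4 + 199.5)/EI = 1165/EI
A unit hogging moment at C produces rotation L₁/(3EI) + L₂/(3EI) = 3.8/EI.
Slope continuity at C: θ_0 = M_C·3.8/EI, so M_C = 1165/3.8 = 306.5 kN·m (hogging).
Span AC, ΣM about A with M_C applied at C: R_C^{AC}·7.9 = 1305 + 306.5, so R_C^{AC} = 204 kN and R_A = 456.4 − 204 = 252.3 kN.
Span CE, ΣM about E: R_C^{CE}·3.5 = 590.6 + 306.5, so R_C^{CE} = 256.3 kN and R_E = 305.8 − 256.3 = 49.42 kN.
R_C = 204 + 256.3 = 460.4 kN.

R_C = 460.4 kN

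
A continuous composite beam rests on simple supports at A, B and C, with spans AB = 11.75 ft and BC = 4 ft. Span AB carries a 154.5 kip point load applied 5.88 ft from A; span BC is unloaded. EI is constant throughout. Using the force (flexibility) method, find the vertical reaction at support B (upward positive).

R_B = 162.4 kip

Release continuity at B by inserting a hinge; the redundant is the internal moment M_B. The primary structure is two simply-supported spans AB and BC.
Rotations at B on the released spans (each span's end-slope, ×1/EI):
  span AB: point load 154.5 at a = 5.88: Pab(L + a)/(6LEI) = 1334/EI
  relative rotation θ_0 = (1334 + 0)/EI = 1334/EI
A unit hogging moment at B produces rotation L₁/(3EI) + L₂/(3EI) = 5.25/EI.
Compatibility: M_B·(L₁+L₂)/(3EI) = θ_0, giving M_B = 254 kip·ft (hogging).
Span AB, ΣM about A with M_B applied at B: R_B^{AB}·11.75 = 908.5 + 254, so R_B^{AB} = 98.93 kip and R_A = 154.5 − 98.93 = 55.57 kip.
Span BC, ΣM about C: R_B^{BC}·4 = 0 + 254, so R_B^{BC} = 63.5 kip and R_C = 0 − 63.5 = -63.5 kip.
R_B = 98.93 + 63.5 = 162.4 kip.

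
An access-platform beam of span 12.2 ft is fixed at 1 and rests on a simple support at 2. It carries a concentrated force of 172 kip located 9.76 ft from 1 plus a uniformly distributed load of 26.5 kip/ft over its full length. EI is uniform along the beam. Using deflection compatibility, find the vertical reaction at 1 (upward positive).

Take the reaction at 2 as the redundant and release it; the primary structure is a cantilever fixed at 1.
Deflection at 2 on the released cantilever, summing each load's contribution:
  point load 172 at a = 9.76: Pa²(3L − a)/(6EI) = 73292/EI
  UDL 26.5: wL⁴/(8EI) = 73383/EI
  δ_0 = 146675/EI
Flexibility coefficient — unit upward force at 2: δ_{22} = L³/(3EI) = 605.3/EI.
Compatibility at 2: δ_0 − R_2·δ_{22} = 0, so R_2 = 146675/605.3 = 242.3 kip.
Vertical equilibrium: R_1 = ΣP − R_2 = 495.3 − 242.3 = 253 kip.

R_1 = 253 kip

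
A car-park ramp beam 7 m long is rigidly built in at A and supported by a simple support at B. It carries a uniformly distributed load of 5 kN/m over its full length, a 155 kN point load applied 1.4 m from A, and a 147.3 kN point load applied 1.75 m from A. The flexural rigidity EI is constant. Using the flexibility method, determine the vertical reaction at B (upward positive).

Remove the prop at B; the released (primary) structure is a cantilever built in at A.
Free-end deflection of the primary structure under the applied loading (downward +):
  UDL 5: wL⁴/(8EI) = 1501/EI
  point load 155 at a = 1.4: Pa²(3L − a)/(6EI) = 992.4/EI
  point load 147.3 at a = 1.75: Pa²(3L − a)/(6EI) = 1447/EI
  δ_0 = 3940/EI
Tip deflection under a unit load at B: L³/(3EI) = 114.3/EI.
Compatibility at B: δ_0 − R_B·δ_{BB} = 0, so R_B = 3940/114.3 = 34.46 kN.

R_B = 34.46 kN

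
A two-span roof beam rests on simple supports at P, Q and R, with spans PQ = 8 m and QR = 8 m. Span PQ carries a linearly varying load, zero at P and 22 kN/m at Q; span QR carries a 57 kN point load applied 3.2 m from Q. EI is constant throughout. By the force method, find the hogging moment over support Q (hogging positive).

M_Q = 90.71 kN·m

Insert a hinge at Q; M_Q is the redundant, and each span becomes simply supported.
End slopes at the hinge Q, treating each span as simply supported:
  span PQ: triangular load, peak 22: w₀L³/(45EI) = 250.3/EI
  span QR: point load 57 at a = 3.2: Pab(L + b)/(6LEI) = 233.5/EI
  relative rotation θ_0 = (250.3 + 233.5)/EI = 483.8/EI
A unit hogging moment at Q produces rotation L₁/(3EI) + L₂/(3EI) = 5.333/EI.
Slope continuity at Q: θ_0 = M_Q·5.333/EI, so M_Q = 483.8/5.333 = 90.71 kN·m (hogging).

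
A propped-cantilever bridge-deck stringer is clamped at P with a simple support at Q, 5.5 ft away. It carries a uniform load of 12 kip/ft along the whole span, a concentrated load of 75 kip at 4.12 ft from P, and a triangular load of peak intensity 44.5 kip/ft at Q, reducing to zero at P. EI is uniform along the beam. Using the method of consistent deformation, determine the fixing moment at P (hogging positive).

M_P = 172.4 kip·ft

Remove the prop at Q; the released (primary) structure is a cantilever built in at P.
Free-end deflection of the primary structure under the applied loading (downward +):
  UDL 12: wL⁴/(8EI) = 1373/EI
  point load 75 at a = 4.12: Pa²(3L − a)/(6EI) = 2627/EI
  triangular load, peak 44.5 at the free end: 11w₀L⁴/(120EI) = 3733/EI
  δ_0 = 7732/EI
Tip deflection under a unit load at Q: L³/(3EI) = 55.46/EI.
The prop prevents deflection at Q: R_Q = δ_0/δ_{QQ} = 7732/55.46 = 139.4 kip.
Moment equilibrium about P: M_P = Σ(load moments about P) − R_Q·L = 939.2 − 139.4×5.5 = 172.4 kip·ft.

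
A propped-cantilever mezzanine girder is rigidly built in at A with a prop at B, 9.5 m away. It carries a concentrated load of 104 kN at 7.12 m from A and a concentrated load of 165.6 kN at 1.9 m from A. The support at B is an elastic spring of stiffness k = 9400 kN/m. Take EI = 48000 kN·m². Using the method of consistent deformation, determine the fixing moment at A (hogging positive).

Release the roller at B. Primary structure: cantilever fixed at A.
Downward deflection at the released point B due to the loads:
  point load 104 at a = 7.12: Pa²(3L − a)/(6EI) = 18787/EI
  point load 165.6 at a = 1.9: Pa²(3L − a)/(6EI) = 2650/EI
  δ_0 = 21437/EI
Flexibility coefficient — unit upward force at B: δ_{BB} = L³/(3EI) = 285.8/EI.
With EI = 48000 kN·m²: δ_0 = 0.4466 m and δ_{BB} = 0.005954 m/kN.
Compatibility — the spring shortens by R_B/k under the reaction it provides: δ_0 − R_B·δ_{BB} = R_B/k. With 1/k = 0.000106 m/kN, R_B = δ_0 / (δ_{BB} + 1/k) = 0.4466 / (0.005954 + 0.000106) = 73.69 kN.
Moment equilibrium about A: M_A = Σ(load moments about A) − R_B·L = 1055 − 73.69×9.5 = 355 kN·m.

M_A = 355 kN·m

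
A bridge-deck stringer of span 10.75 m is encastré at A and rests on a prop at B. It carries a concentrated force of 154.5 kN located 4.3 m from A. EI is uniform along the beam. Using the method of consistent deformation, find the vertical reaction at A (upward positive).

R_A = 122.4 kN

Remove the prop at B; the released (primary) structure is a cantilever built in at A.
Primary-structure tip deflection at B by superposition:
  point load 154.5 at a = 4.3: Pa²(3L − a)/(6EI) = 13307/EI
Flexibility coefficient — unit upward force at B: δ_{BB} = L³/(3EI) = 414.1/EI.
The prop prevents deflection at B: R_B = δ_0/δ_{BB} = 13307/414.1 = 32.14 kN.
Vertical equilibrium: R_A = ΣP − R_B = 154.5 − 32.14 = 122.4 kN.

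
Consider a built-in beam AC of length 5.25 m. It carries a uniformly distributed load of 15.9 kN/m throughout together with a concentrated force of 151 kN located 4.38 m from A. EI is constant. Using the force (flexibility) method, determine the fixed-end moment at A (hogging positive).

Take the two fixed-end moments M_A, M_C as redundants; the released structure is the simple span AC.
On the primary (simply-supported) span, the end slopes from the loading are:
  at A: UDL 15.9: wL³/(24EI) = 95.87/EI
  at C: UDL 15.9: wL³/(24EI) = 95.87/EI
  at A: point load 151 at a = 4.38: Pab(L + b)/(6LEI) = 111.8/EI
  at C: point load 151 at a = 4.38: Pab(L + a)/(6LEI) = 175.9/EI
  θ_A0 = 207.7/EI,  θ_C0 = 271.8/EI
Flexibility coefficients: a unit moment at one end gives L/(3EI) there and L/(6EI) at the far end, so f₁₁ = f₂₂ = 1.75/EI and f₁₂ = f₂₁ = 0.875/EI.
Compatibility — zero rotation at each built-in end:
  1.75 M_A + 0.875 M_C = 207.7
  0.875 M_A + 1.75 M_C = 271.8
Solving the pair gives M_A = 54.68 kN·m and M_C = 128 kN·m (hogging).

M_A = 54.68 kN·m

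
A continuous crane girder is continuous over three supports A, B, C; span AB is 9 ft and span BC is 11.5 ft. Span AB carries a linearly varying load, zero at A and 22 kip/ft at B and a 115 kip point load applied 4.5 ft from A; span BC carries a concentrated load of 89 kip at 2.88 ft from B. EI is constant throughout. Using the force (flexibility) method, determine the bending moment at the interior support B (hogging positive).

Take M_B as the redundant. Released structure: two simple spans AB and BC with a hinge at B.
End slopes at the hinge B, treating each span as simply supported:
  span AB: triangular load, peak 22: w₀L³/(45EI) = 356.4/EI
  span AB: point load 115 at a = 4.5: Pab(L + a)/(6LEI) = 582.2/EI
  span BC: point load 89 at a = 2.88: Pab(L + b)/(6LEI) = 644.3/EI
  relative rotation θ_0 = (938.6 + 644.3)/EI = 1583/EI
A unit hogging moment at B produces rotation L₁/(3EI) + L₂/(3EI) = 6.833/EI.
Compatibility: M_B·(L₁+L₂)/(3EI) = θ_0, giving M_B = 231.6 kip·ft (hogging).

M_B = 231.6 kip·ft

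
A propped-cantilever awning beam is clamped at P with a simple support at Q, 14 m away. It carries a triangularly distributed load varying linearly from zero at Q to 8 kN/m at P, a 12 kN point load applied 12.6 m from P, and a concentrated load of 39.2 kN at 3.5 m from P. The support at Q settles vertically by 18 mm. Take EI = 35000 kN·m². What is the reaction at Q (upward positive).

Remove the prop at Q; the released (primary) structure is a cantilever built in at P.
Free-end deflection of the primary structure under the applied loading (downward +):
  triangular load, peak 8 at the fixed end: w₀L⁴/(30EI) = 10244/EI
  point load 12 at a = 12.6: Pa²(3L − a)/(6EI) = 9335/EI
  point load 39.2 at a = 3.5: Pa²(3L − a)/(6EI) = 3081/EI
  δ_0 = 22661/EI
Tip deflection under a unit load at Q: L³/(3EI) = 914.7/EI.
With EI = 35000 kN·m²: δ_0 = 0.64745 m and δ_{QQ} = 0.026133 m/kN.
Compatibility — the beam at Q must follow the support down by 0.018 m: δ_0 − R_Q·δ_{QQ} = 0.018, so R_Q = (0.64745 − 0.018)/0.026133 = 24.09 kN.

R_Q = 24.09 kN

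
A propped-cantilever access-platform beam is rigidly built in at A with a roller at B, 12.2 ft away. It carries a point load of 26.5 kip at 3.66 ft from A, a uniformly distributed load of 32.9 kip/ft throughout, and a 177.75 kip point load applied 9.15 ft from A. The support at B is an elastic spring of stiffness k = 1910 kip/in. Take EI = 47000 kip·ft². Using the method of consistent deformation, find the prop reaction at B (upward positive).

R_B = 265.3 kip

Choose R_B as the redundant. The primary structure is the cantilever fixed at A.
Primary-structure tip deflection at B by superposition:
  point load 26.5 at a = 3.66: Pa²(3L − a)/(6EI) = 1949/EI
  UDL 32.9: wL⁴/(8EI) = 91106/EI
  point load 177.75 at a = 9.15: Pa²(3L − a)/(6EI) = 68084/EI
  δ_0 = 161138/EI
Flexibility coefficient — unit upward force at B: δ_{BB} = L³/(3EI) = 605.3/EI.
With EI = 47000 kip·ft²: δ_0 = 3.4285 ft and δ_{BB} = 0.012878 ft/kip.
Compatibility — the spring shortens by R_B/k under the reaction it provides: δ_0 − R_B·δ_{BB} = R_B/k. With 1/k = 1/(1910×12) ft/kip = 0.000044 ft/kip, R_B = δ_0 / (δ_{BB} + 1/k) = 3.4285 / (0.012878 + 0.000044) = 265.3 kip.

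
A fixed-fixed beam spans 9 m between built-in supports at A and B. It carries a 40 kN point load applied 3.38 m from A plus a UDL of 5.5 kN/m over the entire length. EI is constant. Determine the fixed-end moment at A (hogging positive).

M_A = 89.84 kN·m

Take the two fixed-end moments M_A, M_B as redundants; the released structure is the simple span AB.
End rotations of the released simple span under the applied load (×1/EI):
  at A: point load 40 at a = 3.38: Pab(L + b)/(6LEI) = 205.7/EI
  at B: point load 40 at a = 3.38: Pab(L + a)/(6LEI) = 174.2/EI
  at A: UDL 5.5: wL³/(24EI) = 167.1/EI
  at B: UDL 5.5: wL³/(24EI) = 167.1/EI
  θ_A0 = 372.8/EI,  θ_B0 = 341.3/EI
Flexibility coefficients: a unit moment at one end gives L/(3EI) there and L/(6EI) at the far end, so f₁₁ = f₂₂ = 3/EI and f₁₂ = f₂₁ = 1.5/EI.
Compatibility — zero rotation at each built-in end:
  3 M_A + 1.5 M_B = 372.8
  1.5 M_A + 3 M_B = 341.3
Solving the pair gives M_A = 89.84 kN·m and M_B = 68.83 kN·m (hogging).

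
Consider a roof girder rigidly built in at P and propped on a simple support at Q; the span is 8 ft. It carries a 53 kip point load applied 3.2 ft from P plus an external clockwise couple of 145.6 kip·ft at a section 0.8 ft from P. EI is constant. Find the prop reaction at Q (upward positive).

R_Q = 16.21 kip

Take the reaction at Q as the redundant and release it; the primary structure is a cantilever fixed at P.
Free-end deflection of the primary structure under the applied loading (downward +):
  point load 53 at a = 3.2: Pa²(3L − a)/(6EI) = 1881/EI
  clockwise couple 145.6 at a = 0.8: M₀a(2L − a)/(2EI) = 885.2/EI
  δ_0 = 2767/EI
Flexibility coefficient — unit upward force at Q: δ_{QQ} = L³/(3EI) = 170.7/EI.
The prop prevents deflection at Q: R_Q = δ_0/δ_{QQ} = 2767/170.7 = 16.21 kip.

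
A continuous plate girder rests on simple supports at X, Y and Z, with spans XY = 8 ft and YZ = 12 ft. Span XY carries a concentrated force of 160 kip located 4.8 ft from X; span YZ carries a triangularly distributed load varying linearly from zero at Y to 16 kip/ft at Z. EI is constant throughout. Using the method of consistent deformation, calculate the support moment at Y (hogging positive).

M_Y = 178.9 kip·ft

Release continuity at Y by inserting a hinge; the redundant is the internal moment M_Y. The primary structure is two simply-supported spans XY and YZ.
Discontinuity in slope at Y on the released structure — sum the simple-span end rotations:
  span XY: point load 160 at a = 4.8: Pab(L + a)/(6LEI) = 655.4/EI
  span YZ: triangular load, peak 16: 7w₀L³/(360EI) = 537.6/EI
  relative rotation θ_0 = (655.4 + 537.6)/EI = 1193/EI
A unit hogging moment at Y produces rotation L₁/(3EI) + L₂/(3EI) = 6.667/EI.
Slope continuity at Y: θ_0 = M_Y·6.667/EI, so M_Y = 1193/6.667 = 178.9 kip·ft (hogging).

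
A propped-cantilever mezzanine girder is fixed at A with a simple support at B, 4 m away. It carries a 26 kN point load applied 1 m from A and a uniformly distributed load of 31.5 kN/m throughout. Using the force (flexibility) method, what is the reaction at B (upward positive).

Take the reaction at B as the redundant and release it; the primary structure is a cantilever fixed at A.
Free-end deflection of the primary structure under the applied loading (downward +):
  point load 26 at a = 1: Pa²(3L − a)/(6EI) = 47.67/EI
  UDL 31.5: wL⁴/(8EI) = 1008/EI
  δ_0 = 1056/EI
Flexibility coefficient — unit upward force at B: δ_{BB} = L³/(3EI) = 21.33/EI.
The prop prevents deflection at B: R_B = δ_0/δ_{BB} = 1056/21.33 = 49.48 kN.

R_B = 49.48 kN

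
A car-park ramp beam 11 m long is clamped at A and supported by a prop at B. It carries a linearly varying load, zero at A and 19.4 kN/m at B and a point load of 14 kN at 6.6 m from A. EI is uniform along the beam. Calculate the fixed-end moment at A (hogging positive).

Release the roller at B. Primary structure: cantilever fixed at A.
Deflection at B on the released cantilever, summing each load's contribution:
  triangular load, peak 19.4 at the free end: 11w₀L⁴/(120EI) = 26037/EI
  point load 14 at a = 6.6: Pa²(3L − a)/(6EI) = 2683/EI
  δ_0 = 28720/EI
Flexibility coefficient — unit upward force at B: δ_{BB} = L³/(3EI) = 443.7/EI.
The prop prevents deflection at B: R_B = δ_0/δ_{BB} = 28720/443.7 = 64.73 kN.
Moment equilibrium about A: M_A = Σ(load moments about A) − R_B·L = 874.9 − 64.73×11 = 162.8 kN·m.

M_A = 162.8 kN·m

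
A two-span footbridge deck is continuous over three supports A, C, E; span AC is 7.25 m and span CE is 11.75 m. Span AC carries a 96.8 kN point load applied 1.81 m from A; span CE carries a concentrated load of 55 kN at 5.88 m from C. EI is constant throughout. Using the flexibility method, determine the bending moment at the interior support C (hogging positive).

M_C = 106.3 kN·m

Take M_C as the redundant. Released structure: two simple spans AC and CE with a hinge at C.
End slopes at the hinge C, treating each span as simply supported:
  span AC: point load 96.8 at a = 1.81: Pab(L + a)/(6LEI) = 198.5/EI
  span CE: point load 55 at a = 5.88: Pab(L + b)/(6LEI) = 474.5/EI
  relative rotation θ_0 = (198.5 + 474.5)/EI = 673/EI
A unit hogging moment at C produces rotation L₁/(3EI) + L₂/(3EI) = 6.333/EI.
Slope continuity at C: θ_0 = M_C·6.333/EI, so M_C = 673/6.333 = 106.3 kN·m (hogging).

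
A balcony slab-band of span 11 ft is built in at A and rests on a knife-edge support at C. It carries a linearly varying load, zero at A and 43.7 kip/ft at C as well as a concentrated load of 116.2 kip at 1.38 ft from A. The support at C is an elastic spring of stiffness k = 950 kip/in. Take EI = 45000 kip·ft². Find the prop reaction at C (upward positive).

R_C = 133.6 kip

Choose R_C as the redundant. The primary structure is the cantilever fixed at A.
Downward deflection at the released point C due to the loads:
  triangular load, peak 43.7 at the free end: 11w₀L⁴/(120EI) = 58649/EI
  point load 116.2 at a = 1.38: Pa²(3L − a)/(6EI) = 1166/EI
  δ_0 = 59816/EI
Tip deflection under a unit load at C: L³/(3EI) = 443.7/EI.
With EI = 45000 kip·ft²: δ_0 = 1.3292 ft and δ_{CC} = 0.009859 ft/kip.
Compatibility — the spring shortens by R_C/k under the reaction it provides: δ_0 − R_C·δ_{CC} = R_C/k. With 1/k = 1/(950×12) ft/kip = 0.000088 ft/kip, R_C = δ_0 / (δ_{CC} + 1/k) = 1.3292 / (0.009859 + 0.000088) = 133.6 kip.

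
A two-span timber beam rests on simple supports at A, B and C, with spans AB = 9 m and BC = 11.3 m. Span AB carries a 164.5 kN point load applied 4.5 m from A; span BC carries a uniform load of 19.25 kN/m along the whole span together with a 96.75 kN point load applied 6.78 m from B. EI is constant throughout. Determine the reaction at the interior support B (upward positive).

R_B = 308.8 kN

Release continuity at B by inserting a hinge; the redundant is the internal moment M_B. The primary structure is two simply-supported spans AB and BC.
Rotations at B on the released spans (each span's end-slope, ×1/EI):
  span AB: point load 164.5 at a = 4.5: Pab(L + a)/(6LEI) = 832.8/EI
  span BC: UDL 19.25: wL³/(24EI) = 1157/EI
  span BC: point load 96.75 at a = 6.78: Pab(L + b)/(6LEI) = 691.8/EI
  relative rotation θ_0 = (832.8 + 1849)/EI = 2682/EI
A unit hogging moment at B produces rotation L₁/(3EI) + L₂/(3EI) = 6.767/EI.
Slope continuity at B: θ_0 = M_B·6.767/EI, so M_B = 2682/6.767 = 396.3 kN·m (hogging).
Span AB, ΣM about A with M_B applied at B: R_B^{AB}·9 = 740.2 + 396.3, so R_B^{AB} = 126.3 kN and R_A = 164.5 − 126.3 = 38.21 kN.
Span BC, ΣM about C: R_B^{BC}·11.3 = 1666 + 396.3, so R_B^{BC} = 182.5 kN and R_C = 314.3 − 182.5 = 131.7 kN.
R_B = 126.3 + 182.5 = 308.8 kN.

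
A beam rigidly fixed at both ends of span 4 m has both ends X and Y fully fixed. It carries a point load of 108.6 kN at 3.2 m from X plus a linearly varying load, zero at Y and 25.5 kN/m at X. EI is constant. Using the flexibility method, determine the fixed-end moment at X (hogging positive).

M_X = 34.3 kN·m

Release both end moments; the primary structure is a simply-supported span XY with redundants M_X and M_Y.
Simple-span end rotations at X and Y under the given loads:
  at X: point load 108.6 at a = 3.2: Pab(L + b)/(6LEI) = 55.6/EI
  at Y: point load 108.6 at a = 3.2: Pab(L + a)/(6LEI) = 83.4/EI
  at X: triangular load, peak 25.5: w₀L³/(45EI) = 36.27/EI
  at Y: triangular load, peak 25.5: 7w₀L³/(360EI) = 31.73/EI
  θ_X0 = 91.87/EI,  θ_Y0 = 115.1/EI
Flexibility coefficients: a unit moment at one end gives L/(3EI) there and L/(6EI) at the far end, so f₁₁ = f₂₂ = 1.333/EI and f₁₂ = f₂₁ = 0.6667/EI.
Compatibility — zero rotation at each built-in end:
  1.333 M_X + 0.6667 M_Y = 91.87
  0.6667 M_X + 1.333 M_Y = 115.1
Solving the pair gives M_X = 34.3 kN·m and M_Y = 69.2 kN·m (hogging).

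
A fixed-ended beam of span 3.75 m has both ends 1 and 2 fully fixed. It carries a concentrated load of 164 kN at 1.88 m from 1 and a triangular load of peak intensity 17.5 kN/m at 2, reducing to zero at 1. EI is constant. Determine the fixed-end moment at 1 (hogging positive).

Release both end moments; the primary structure is a simply-supported span 12 with redundants M_1 and M_2.
Simple-span end rotations at 1 and 2 under the given loads:
  at 1: point load 164 at a = 1.88: Pab(L + b)/(6LEI) = 144/EI
  at 2: point load 164 at a = 1.88: Pab(L + a)/(6LEI) = 144.3/EI
  at 1: triangular load, peak 17.5: 7w₀L³/(360EI) = 17.94/EI
  at 2: triangular load, peak 17.5: w₀L³/(45EI) = 20.51/EI
  θ_10 = 162/EI,  θ_20 = 164.8/EI
Flexibility coefficients: a unit moment at one end gives L/(3EI) there and L/(6EI) at the far end, so f₁₁ = f₂₂ = 1.25/EI and f₁₂ = f₂₁ = 0.625/EI.
Compatibility — zero rotation at each built-in end:
  1.25 M_1 + 0.625 M_2 = 162
  0.625 M_1 + 1.25 M_2 = 164.8
Solving the pair gives M_1 = 84.87 kN·m and M_2 = 89.38 kN·m (hogging).

M_1 = 84.87 kN·m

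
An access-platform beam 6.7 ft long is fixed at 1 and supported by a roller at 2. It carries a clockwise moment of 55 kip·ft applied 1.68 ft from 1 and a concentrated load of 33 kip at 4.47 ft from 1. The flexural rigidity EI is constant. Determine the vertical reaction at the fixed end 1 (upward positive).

Remove the prop at 2; the released (primary) structure is a cantilever built in at 1.
Free-end deflection of the primary structure under the applied loading (downward +):
  clockwise couple 55 at a = 1.68: M₀a(2L − a)/(2EI) = 541.5/EI
  point load 33 at a = 4.47: Pa²(3L − a)/(6EI) = 1718/EI
  δ_0 = 2259/EI
Flexibility coefficient — unit upward force at 2: δ_{22} = L³/(3EI) = 100.3/EI.
The prop prevents deflection at 2: R_2 = δ_0/δ_{22} = 2259/100.3 = 22.53 kip.
Vertical equilibrium: R_1 = ΣP − R_2 = 33 − 22.53 = 10.47 kip.

R_1 = 10.47 kip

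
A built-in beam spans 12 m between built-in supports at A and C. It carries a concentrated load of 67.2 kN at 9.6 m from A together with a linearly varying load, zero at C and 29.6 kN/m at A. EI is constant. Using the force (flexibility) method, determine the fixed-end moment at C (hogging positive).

M_C = 245.3 kN·m

Release both end moments; the primary structure is a simply-supported span AC with redundants M_A and M_C.
On the primary (simply-supported) span, the end slopes from the loading are:
  at A: point load 67.2 at a = 9.6: Pab(L + b)/(6LEI) = 309.7/EI
  at C: point load 67.2 at a = 9.6: Pab(L + a)/(6LEI) = 464.5/EI
  at A: triangular load, peak 29.6: w₀L³/(45EI) = 1137/EI
  at C: triangular load, peak 29.6: 7w₀L³/(360EI) = 994.6/EI
  θ_A0 = 1446/EI,  θ_C0 = 1459/EI
Flexibility coefficients: a unit moment at one end gives L/(3EI) there and L/(6EI) at the far end, so f₁₁ = f₂₂ = 4/EI and f₁₂ = f₂₁ = 2/EI.
Compatibility — zero rotation at each built-in end:
  4 M_A + 2 M_C = 1446
  2 M_A + 4 M_C = 1459
Solving the pair gives M_A = 238.9 kN·m and M_C = 245.3 kN·m (hogging).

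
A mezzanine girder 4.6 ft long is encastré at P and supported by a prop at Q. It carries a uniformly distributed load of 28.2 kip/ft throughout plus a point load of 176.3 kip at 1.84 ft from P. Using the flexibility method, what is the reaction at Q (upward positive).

R_Q = 85.32 kip

Release the roller at Q. Primary structure: cantilever fixed at P.
Free-end deflection of the primary structure under the applied loading (downward +):
  UDL 28.2: wL⁴/(8EI) = 1578/EI
  point load 176.3 at a = 1.84: Pa²(3L − a)/(6EI) = 1190/EI
  δ_0 = 2768/EI
Flexibility coefficient — unit upward force at Q: δ_{QQ} = L³/(3EI) = 32.45/EI.
The prop prevents deflection at Q: R_Q = δ_0/δ_{QQ} = 2768/32.45 = 85.32 kip.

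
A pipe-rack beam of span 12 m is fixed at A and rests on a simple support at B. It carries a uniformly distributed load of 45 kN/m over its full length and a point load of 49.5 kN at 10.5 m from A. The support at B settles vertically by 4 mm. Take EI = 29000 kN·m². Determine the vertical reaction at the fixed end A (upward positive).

R_A = 346.9 kN

Remove the prop at B; the released (primary) structure is a cantilever built in at A.
Free-end deflection of the primary structure under the applied loading (downward +):
  UDL 45: wL⁴/(8EI) = 116640/EI
  point load 49.5 at a = 10.5: Pa²(3L − a)/(6EI) = 23194/EI
  δ_0 = 139834/EI
Tip deflection under a unit load at B: L³/(3EI) = 576/EI.
With EI = 29000 kN·m²: δ_0 = 4.8219 m and δ_{BB} = 0.019862 m/kN.
Compatibility — the beam at B must follow the support down by 0.004 m: δ_0 − R_B·δ_{BB} = 0.004, so R_B = (4.8219 − 0.004)/0.019862 = 242.6 kN.
Vertical equilibrium: R_A = ΣP − R_B = 589.5 − 242.6 = 346.9 kN.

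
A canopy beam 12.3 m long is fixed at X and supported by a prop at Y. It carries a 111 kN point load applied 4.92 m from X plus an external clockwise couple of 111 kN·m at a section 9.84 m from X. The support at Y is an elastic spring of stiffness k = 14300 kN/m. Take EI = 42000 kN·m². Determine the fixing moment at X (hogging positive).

Remove the prop at Y; the released (primary) structure is a cantilever built in at X.
Deflection at Y on the released cantilever, summing each load's contribution:
  point load 111 at a = 4.92: Pa²(3L − a)/(6EI) = 14321/EI
  clockwise couple 111 at a = 9.84: M₀a(2L − a)/(2EI) = 8061/EI
  δ_0 = 22382/EI
Tip deflection under a unit load at Y: L³/(3EI) = 620.3/EI.
With EI = 42000 kN·m²: δ_0 = 0.5329 m and δ_{YY} = 0.014769 m/kN.
Compatibility — the spring shortens by R_Y/k under the reaction it provides: δ_0 − R_Y·δ_{YY} = R_Y/k. With 1/k = 0.00007 m/kN, R_Y = δ_0 / (δ_{YY} + 1/k) = 0.5329 / (0.014769 + 0.00007) = 35.91 kN.
Moment equilibrium about X: M_X = Σ(load moments about X) − R_Y·L = 657.1 − 35.91×12.3 = 215.4 kN·m.

M_X = 215.4 kN·m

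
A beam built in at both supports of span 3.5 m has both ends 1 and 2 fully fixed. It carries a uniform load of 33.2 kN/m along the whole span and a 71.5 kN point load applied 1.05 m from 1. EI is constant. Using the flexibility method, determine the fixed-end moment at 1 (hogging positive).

Release both end moments; the primary structure is a simply-supported span 12 with redundants M_1 and M_2.
On the primary (simply-supported) span, the end slopes from the loading are:
  at 1: UDL 33.2: wL³/(24EI) = 59.31/EI
  at 2: UDL 33.2: wL³/(24EI) = 59.31/EI
  at 1: point load 71.5 at a = 1.05: Pab(L + b)/(6LEI) = 52.11/EI
  at 2: point load 71.5 at a = 1.05: Pab(L + a)/(6LEI) = 39.85/EI
  θ_10 = 111.4/EI,  θ_20 = 99.16/EI
Flexibility coefficients: a unit moment at one end gives L/(3EI) there and L/(6EI) at the far end, so f₁₁ = f₂₂ = 1.167/EI and f₁₂ = f₂₁ = 0.5833/EI.
Compatibility — zero rotation at each built-in end:
  1.167 M_1 + 0.5833 M_2 = 111.4
  0.5833 M_1 + 1.167 M_2 = 99.16
Solving the pair gives M_1 = 70.68 kN·m and M_2 = 49.66 kN·m (hogging).

M_1 = 70.68 kN·m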